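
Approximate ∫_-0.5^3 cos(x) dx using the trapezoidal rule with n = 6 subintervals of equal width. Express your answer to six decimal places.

Δx = (3 − (-0.5))/6 = 7/12.
f(-0.5) ≈ 0.877583, f(1/12) ≈ 0.996530, f(2/3) ≈ 0.785887, f(1.25) ≈ 0.315322, f(11/6) ≈ -0.259531, f(29/12) ≈ -0.748549, f(3) ≈ -0.989992.
T_6 = (Δx/2)·[f(x_0) + 2f(x_1) + ... + 2f(x_{5}) + f(x_6)].
Sum ≈ 0.602848.

0.602848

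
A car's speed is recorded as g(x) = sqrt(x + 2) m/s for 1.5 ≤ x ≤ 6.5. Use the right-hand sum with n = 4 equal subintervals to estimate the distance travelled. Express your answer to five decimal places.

Δx = (6.5 − 1.5)/4 = 1.25.
Right endpoints: 2.75, 4, 5.25, 6.5.
g(2.75) ≈ 2.17945, g(4) ≈ 2.44949, g(5.25) ≈ 2.69258, g(6.5) ≈ 2.91548.
Sum = Δx · [g(2.75) + g(4) + g(5.25) + g(6.5)].
Sum ≈ 12.79625.

12.79625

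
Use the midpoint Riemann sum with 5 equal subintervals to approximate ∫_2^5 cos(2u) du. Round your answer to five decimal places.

Δu = (5 − 2)/5 = 0.6.
Midpoints: 2.3, 2.9, 3.5, 4.1, 4.7.
f(2.3) ≈ -0.11215, f(2.9) ≈ 0.88552, f(3.5) ≈ 0.75390, f(4.1) ≈ -0.33915, f(4.7) ≈ -0.99969.
Sum = Δu · [f(2.3) + f(2.9) + f(3.5) + f(4.1) + f(4.7)].
Sum ≈ 0.11305.

0.11305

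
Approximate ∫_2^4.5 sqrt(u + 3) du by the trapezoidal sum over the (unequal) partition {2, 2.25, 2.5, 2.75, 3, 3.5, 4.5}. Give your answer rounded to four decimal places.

6.2381

Subinterval widths: 0.25, 0.25, 0.25, 0.25, 0.5, 1.
f(2) ≈ 2.2361, f(2.25) ≈ 2.2913, f(2.5) ≈ 2.3452, f(2.75) ≈ 2.3979, f(3) ≈ 2.4495, f(3.5) ≈ 2.5495, f(4.5) ≈ 2.7386.
On each subinterval the trapezoid contributes (Δu_i/2)·[f(u_{i-1}) + f(u_i)].
Sum ≈ 6.2381.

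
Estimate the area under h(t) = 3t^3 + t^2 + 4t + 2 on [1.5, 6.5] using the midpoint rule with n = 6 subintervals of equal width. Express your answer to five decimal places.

Δt = (6.5 − 1.5)/6 = 5/6.
Midpoints: 23/12, 2.75, 43/12, 53/12, 5.25, 73/12.
h(23/12) = 6617/192, h(2.75) = 82.953125, h(43/12) = 96311/576, h(53/12) = 297.640625, h(5.25) = 484.671875, h(73/12) = 425501/576.
Sum = Δt · [h(23/12) + h(2.75) + h(43/12) + ...].
Sum ≈ 1504.71065.

1504.71065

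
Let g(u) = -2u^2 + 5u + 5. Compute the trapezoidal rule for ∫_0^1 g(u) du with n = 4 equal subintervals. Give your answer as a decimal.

Δu = (1 − 0)/4 = 0.25.
g(0) = 5, g(0.25) = 6.125, g(0.5) = 7, g(0.75) = 7.625, g(1) = 8.
T_4 = (Δu/2)·[g(u_0) + 2g(u_1) + 2g(u_2) + 2g(u_3) + g(u_4)].
Sum = 6.8125.

6.8125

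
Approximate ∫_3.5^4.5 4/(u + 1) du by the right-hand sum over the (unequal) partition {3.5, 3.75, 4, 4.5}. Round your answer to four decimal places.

0.7742

Subinterval widths: 0.25, 0.25, 0.5.
Right endpoints: 3.75, 4, 4.5.
f(3.75) = 16/19, f(4) = 0.8, f(4.5) = 8/11.
Sum = Σ Δu_i · f(u_i).
Sum ≈ 0.7742.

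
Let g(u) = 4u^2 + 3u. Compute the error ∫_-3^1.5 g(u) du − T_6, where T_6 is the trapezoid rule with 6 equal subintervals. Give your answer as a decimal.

Exact integral: ∫_-3^1.5 g(u) du = 30.375.
T_6 = 32.0625.
Error = 30.375 − 32.0625 = -1.6875.

-1.6875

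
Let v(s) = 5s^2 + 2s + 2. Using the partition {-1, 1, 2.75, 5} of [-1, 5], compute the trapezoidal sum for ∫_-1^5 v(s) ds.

Subinterval widths: 2, 1.75, 2.25.
v(-1) = 5, v(1) = 9, v(2.75) = 45.3125, v(5) = 137.
On each subinterval the trapezoid contributes (Δs_i/2)·[v(s_{i-1}) + v(s_i)].
Sum = 266.625.

266.625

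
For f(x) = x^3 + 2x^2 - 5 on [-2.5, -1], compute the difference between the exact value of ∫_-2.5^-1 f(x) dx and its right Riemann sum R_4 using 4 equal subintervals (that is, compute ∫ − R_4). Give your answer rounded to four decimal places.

-0.6592

Exact integral: ∫_-2.5^-1 f(x) dx = -7.265625.
R_4 ≈ -6.606445.
Error ≈ -7.265625 − (-6.606445) ≈ -0.6592.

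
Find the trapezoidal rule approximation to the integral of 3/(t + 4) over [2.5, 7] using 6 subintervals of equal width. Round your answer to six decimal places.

1.580442

Δt = (7 − 2.5)/6 = 0.75.
f(2.5) = 6/13, f(3.25) = 12/29, f(4) = 0.375, f(4.75) = 12/35, f(5.5) = 6/19, f(6.25) = 12/41, f(7) = 3/11.
T_6 = (Δt/2)·[f(t_0) + 2f(t_1) + ... + 2f(t_{5}) + f(t_6)].
Sum ≈ 1.580442.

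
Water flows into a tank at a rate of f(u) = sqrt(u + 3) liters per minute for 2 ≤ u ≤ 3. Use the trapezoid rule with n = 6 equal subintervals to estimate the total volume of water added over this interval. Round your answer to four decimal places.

2.3444

Δu = (3 − 2)/6 = 1/6.
f(2) ≈ 2.2361, f(13/6) ≈ 2.2730, f(7/3) ≈ 2.3094, f(2.5) ≈ 2.3452, f(8/3) ≈ 2.3805, f(17/6) ≈ 2.4152, f(3) ≈ 2.4495.
T_6 = (Δu/2)·[f(u_0) + 2f(u_1) + ... + 2f(u_{5}) + f(u_6)].
Sum ≈ 2.3444.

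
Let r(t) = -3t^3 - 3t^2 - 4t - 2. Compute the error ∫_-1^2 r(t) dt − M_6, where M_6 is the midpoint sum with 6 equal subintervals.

Exact integral: ∫_-1^2 r(t) dt = -32.25.
M_6 = -31.78125.
Error = -32.25 − (-31.78125) = -0.46875.

-0.46875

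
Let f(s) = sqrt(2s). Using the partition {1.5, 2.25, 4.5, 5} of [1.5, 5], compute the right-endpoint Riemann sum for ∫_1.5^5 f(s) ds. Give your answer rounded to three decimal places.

Subinterval widths: 0.75, 2.25, 0.5.
Right endpoints: 2.25, 4.5, 5.
f(2.25) ≈ 2.121, f(4.5) ≈ 3.000, f(5) ≈ 3.162.
Sum = Σ Δs_i · f(s_i).
Sum ≈ 9.922.

9.922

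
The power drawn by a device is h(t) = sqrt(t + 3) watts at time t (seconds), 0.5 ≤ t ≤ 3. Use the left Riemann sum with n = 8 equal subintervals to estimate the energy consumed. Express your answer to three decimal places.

Δt = (3 − 0.5)/8 = 0.3125.
Left endpoints: 0.5, 0.8125, 1.125, 1.4375, 1.75, 2.0625, 2.375, 2.6875.
h(0.5) ≈ 1.871, h(0.8125) ≈ 1.953, h(1.125) ≈ 2.031, h(1.4375) ≈ 2.107, h(1.75) ≈ 2.179, h(2.0625) ≈ 2.250, h(2.375) ≈ 2.318, h(2.6875) ≈ 2.385.
Sum = Δt · [h(0.5) + h(0.8125) + h(1.125) + ...].
Sum ≈ 5.342.

5.342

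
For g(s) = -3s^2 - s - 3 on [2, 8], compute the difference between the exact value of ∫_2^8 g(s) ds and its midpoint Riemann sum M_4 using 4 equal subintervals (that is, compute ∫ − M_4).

-3.375

Exact integral: ∫_2^8 g(s) ds = -552.
M_4 = -548.625.
Error = -552 − (-548.625) = -3.375.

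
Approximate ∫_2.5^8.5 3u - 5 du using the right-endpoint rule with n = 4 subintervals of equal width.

Δu = (8.5 − 2.5)/4 = 1.5.
Right endpoints: 4, 5.5, 7, 8.5.
f(4) = 7, f(5.5) = 11.5, f(7) = 16, f(8.5) = 20.5.
Sum = Δu · [f(4) + f(5.5) + f(7) + f(8.5)].
Sum = 82.5.

82.5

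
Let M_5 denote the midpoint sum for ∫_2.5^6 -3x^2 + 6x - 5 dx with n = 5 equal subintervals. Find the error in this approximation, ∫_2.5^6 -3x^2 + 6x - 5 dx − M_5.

Exact integral: ∫_2.5^6 f(x) dx = -128.625.
M_5 = -128.19625.
Error = -128.625 − (-128.19625) = -0.42875.

-0.42875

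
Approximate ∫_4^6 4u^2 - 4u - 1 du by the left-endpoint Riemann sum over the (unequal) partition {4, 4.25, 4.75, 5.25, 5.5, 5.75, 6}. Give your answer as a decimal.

Subinterval widths: 0.25, 0.5, 0.5, 0.25, 0.25, 0.25.
Left endpoints: 4, 4.25, 4.75, 5.25, 5.5, 5.75.
f(4) = 47, f(4.25) = 54.25, f(4.75) = 70.25, f(5.25) = 88.25, f(5.5) = 98, f(5.75) = 108.25.
Sum = Σ Δu_i · f(u_i).
Sum = 147.625.

147.625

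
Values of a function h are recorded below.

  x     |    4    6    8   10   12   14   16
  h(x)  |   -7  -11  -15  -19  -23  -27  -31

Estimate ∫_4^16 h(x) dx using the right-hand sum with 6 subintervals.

-252

Δx = 2.
Sum = 2·[(-11) + (-15) + (-19) + (-23) + (-27) + (-31)] = -252.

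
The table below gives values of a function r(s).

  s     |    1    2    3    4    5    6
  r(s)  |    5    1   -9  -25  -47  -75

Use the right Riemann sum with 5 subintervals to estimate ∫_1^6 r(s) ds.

-155

Δs = 1.
Sum = 1·[1 + (-9) + (-25) + (-47) + (-75)] = -155.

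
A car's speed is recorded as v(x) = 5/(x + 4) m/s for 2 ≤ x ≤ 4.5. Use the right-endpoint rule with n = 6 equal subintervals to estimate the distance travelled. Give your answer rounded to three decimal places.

1.691

Δx = (4.5 − 2)/6 = 5/12.
Right endpoints: 29/12, 17/6, 3.25, 11/3, 49/12, 4.5.
v(29/12) = 60/77, v(17/6) = 30/41, v(3.25) = 20/29, v(11/3) = 15/23, v(49/12) = 60/97, v(4.5) = 10/17.
Sum = Δx · [v(29/12) + v(17/6) + v(3.25) + ...].
Sum ≈ 1.691.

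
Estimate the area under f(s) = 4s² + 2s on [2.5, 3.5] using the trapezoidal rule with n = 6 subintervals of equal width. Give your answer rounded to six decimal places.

42.351852

Δs = (3.5 − 2.5)/6 = 1/6.
f(2.5) = 30, f(8/3) = 304/9, f(17/6) = 340/9, f(3) = 42, f(19/6) = 418/9, f(10/3) = 460/9, f(3.5) = 56.
T_6 = (Δs/2)·[f(s_0) + 2f(s_1) + ... + 2f(s_{5}) + f(s_6)].
Sum ≈ 42.351852.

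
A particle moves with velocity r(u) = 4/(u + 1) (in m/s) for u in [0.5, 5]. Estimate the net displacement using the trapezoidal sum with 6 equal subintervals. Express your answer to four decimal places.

5.6214

Δu = (5 − 0.5)/6 = 0.75.
r(0.5) = 8/3, r(1.25) = 16/9, r(2) = 4/3, r(2.75) = 16/15, r(3.5) = 8/9, r(4.25) = 16/21, r(5) = 2/3.
T_6 = (Δu/2)·[r(u_0) + 2r(u_1) + ... + 2r(u_{5}) + r(u_6)].
Sum ≈ 5.6214.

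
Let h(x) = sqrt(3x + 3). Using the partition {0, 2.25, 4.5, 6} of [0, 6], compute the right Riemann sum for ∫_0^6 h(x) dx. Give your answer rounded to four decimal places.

Subinterval widths: 2.25, 2.25, 1.5.
Right endpoints: 2.25, 4.5, 6.
h(2.25) ≈ 3.1225, h(4.5) ≈ 4.0620, h(6) ≈ 4.5826.
Sum = Σ Δx_i · h(x_i).
Sum ≈ 23.0390.

23.0390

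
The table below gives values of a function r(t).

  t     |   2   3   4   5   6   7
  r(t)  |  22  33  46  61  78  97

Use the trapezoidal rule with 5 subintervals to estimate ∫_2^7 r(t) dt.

Δt = 1.
T_5 = (1/2)·[22 + 2·33 + 2·46 + 2·61 + 2·78 + 97] = 277.5.

277.5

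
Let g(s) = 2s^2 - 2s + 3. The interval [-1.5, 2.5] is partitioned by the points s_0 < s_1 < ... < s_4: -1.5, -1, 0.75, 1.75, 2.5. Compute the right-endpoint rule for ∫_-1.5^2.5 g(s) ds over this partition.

Subinterval widths: 0.5, 1.75, 1, 0.75.
Right endpoints: -1, 0.75, 1.75, 2.5.
g(-1) = 7, g(0.75) = 2.625, g(1.75) = 5.625, g(2.5) = 10.5.
Sum = Σ Δs_i · g(s_i).
Sum = 21.59375.

21.59375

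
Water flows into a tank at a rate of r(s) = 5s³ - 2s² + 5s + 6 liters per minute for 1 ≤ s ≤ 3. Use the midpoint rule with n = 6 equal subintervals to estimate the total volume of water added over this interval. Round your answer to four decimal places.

114.1481

Δs = (3 − 1)/6 = 1/3.
Midpoints: 7/6, 1.5, 11/6, 13/6, 2.5, 17/6.
r(7/6) = 3683/216, r(1.5) = 25.875, r(11/6) = 8479/216, r(13/6) = 12593/216, r(2.5) = 84.125, r(17/6) = 25453/216.
Sum = Δs · [r(7/6) + r(1.5) + r(11/6) + ...].
Sum ≈ 114.1481.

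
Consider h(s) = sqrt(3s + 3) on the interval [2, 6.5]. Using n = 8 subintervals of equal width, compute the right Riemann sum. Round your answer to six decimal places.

Δs = (6.5 − 2)/8 = 0.5625.
Right endpoints: 2.5625, 3.125, 3.6875, 4.25, 4.8125, 5.375, 5.9375, 6.5.
h(2.5625) ≈ 3.269174, h(3.125) ≈ 3.517812, h(3.6875) ≈ 3.750000, h(4.25) ≈ 3.968627, h(4.8125) ≈ 4.175823, h(5.375) ≈ 4.373214, h(5.9375) ≈ 4.562072, h(6.5) ≈ 4.743416.
Sum = Δs · [h(2.5625) + h(3.125) + h(3.6875) + ...].
Sum ≈ 18.202578.

18.202578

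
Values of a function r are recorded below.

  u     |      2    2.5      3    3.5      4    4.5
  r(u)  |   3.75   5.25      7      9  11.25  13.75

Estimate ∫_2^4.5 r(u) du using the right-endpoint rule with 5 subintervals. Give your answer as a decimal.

23.125

Δu = 0.5.
Sum = 0.5·[5.25 + 7 + 9 + 11.25 + 13.75] = 23.125.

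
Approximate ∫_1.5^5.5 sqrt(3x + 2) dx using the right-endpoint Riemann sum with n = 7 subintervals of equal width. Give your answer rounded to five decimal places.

Δx = (5.5 − 1.5)/7 = 4/7.
Right endpoints: 29/14, 37/14, 45/14, 53/14, 61/14, 69/14, 5.5.
f(29/14) ≈ 2.86606, f(37/14) ≈ 3.15096, f(45/14) ≈ 3.41216, f(53/14) ≈ 3.65474, f(61/14) ≈ 3.88219, f(69/14) ≈ 4.09704, f(5.5) ≈ 4.30116.
Sum = Δx · [f(29/14) + f(37/14) + f(45/14) + ...].
Sum ≈ 14.49390.

14.49390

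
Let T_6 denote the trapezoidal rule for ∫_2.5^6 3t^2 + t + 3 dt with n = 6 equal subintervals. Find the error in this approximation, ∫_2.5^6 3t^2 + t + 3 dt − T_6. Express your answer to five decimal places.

-0.59549

Exact integral: ∫_2.5^6 f(t) dt = 225.75.
T_6 ≈ 226.3454861.
Error ≈ 225.75 − 226.3454861 ≈ -0.59549.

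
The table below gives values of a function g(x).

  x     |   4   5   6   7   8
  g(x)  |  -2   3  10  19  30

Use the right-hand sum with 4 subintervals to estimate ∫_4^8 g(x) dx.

Δx = 1.
Sum = 1·[3 + 10 + 19 + 30] = 62.

62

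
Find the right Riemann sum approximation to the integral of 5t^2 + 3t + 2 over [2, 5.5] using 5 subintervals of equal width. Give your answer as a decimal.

361.375

Δt = (5.5 − 2)/5 = 0.7.
Right endpoints: 2.7, 3.4, 4.1, 4.8, 5.5.
f(2.7) = 46.55, f(3.4) = 70, f(4.1) = 98.35, f(4.8) = 131.6, f(5.5) = 169.75.
Sum = Δt · [f(2.7) + f(3.4) + f(4.1) + f(4.8) + f(5.5)].
Sum = 361.375.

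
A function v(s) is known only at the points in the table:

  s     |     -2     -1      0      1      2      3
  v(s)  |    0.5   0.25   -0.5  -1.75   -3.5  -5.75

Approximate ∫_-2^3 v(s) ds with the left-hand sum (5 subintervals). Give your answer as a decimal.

-5

Δs = 1.
Sum = 1·[0.5 + 0.25 + (-0.5) + (-1.75) + (-3.5)] = -5.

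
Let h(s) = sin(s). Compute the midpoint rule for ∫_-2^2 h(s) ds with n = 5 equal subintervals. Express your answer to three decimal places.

0.000

Δs = (2 − (-2))/5 = 0.8.
Midpoints: -1.6, -0.8, 0, 0.8, 1.6.
h(-1.6) ≈ -1.000, h(-0.8) ≈ -0.717, h(0) ≈ 0.000, h(0.8) ≈ 0.717, h(1.6) ≈ 1.000.
Sum = Δs · [h(-1.6) + h(-0.8) + h(0) + h(0.8) + h(1.6)].
Sum ≈ 0.000.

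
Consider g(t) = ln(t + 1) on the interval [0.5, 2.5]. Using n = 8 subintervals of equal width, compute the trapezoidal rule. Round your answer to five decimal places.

1.77449

Δt = (2.5 − 0.5)/8 = 0.25.
g(0.5) ≈ 0.40547, g(0.75) ≈ 0.55962, g(1) ≈ 0.69315, g(1.25) ≈ 0.81093, g(1.5) ≈ 0.91629, g(1.75) ≈ 1.01160, g(2) ≈ 1.09861, g(2.25) ≈ 1.17865, g(2.5) ≈ 1.25276.
T_8 = (Δt/2)·[g(t_0) + 2g(t_1) + ... + 2g(t_{7}) + g(t_8)].
Sum ≈ 1.77449.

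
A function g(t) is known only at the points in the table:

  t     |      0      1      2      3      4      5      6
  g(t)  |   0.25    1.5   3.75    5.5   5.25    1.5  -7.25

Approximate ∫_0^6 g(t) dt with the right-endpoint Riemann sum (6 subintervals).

Δt = 1.
Sum = 1·[1.5 + 3.75 + 5.5 + 5.25 + 1.5 + (-7.25)] = 10.25.

10.25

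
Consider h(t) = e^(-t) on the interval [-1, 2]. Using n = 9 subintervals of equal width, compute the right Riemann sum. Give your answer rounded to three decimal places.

Δt = (2 − (-1))/9 = 1/3.
Right endpoints: -2/3, -1/3, 0, 1/3, 2/3, 1, 4/3, 5/3, 2.
h(-2/3) ≈ 1.948, h(-1/3) ≈ 1.396, h(0) ≈ 1.000, h(1/3) ≈ 0.717, h(2/3) ≈ 0.513, h(1) ≈ 0.368, h(4/3) ≈ 0.264, h(5/3) ≈ 0.189, h(2) ≈ 0.135.
Sum = Δt · [h(-2/3) + h(-1/3) + h(0) + ...].
Sum ≈ 2.176.

2.176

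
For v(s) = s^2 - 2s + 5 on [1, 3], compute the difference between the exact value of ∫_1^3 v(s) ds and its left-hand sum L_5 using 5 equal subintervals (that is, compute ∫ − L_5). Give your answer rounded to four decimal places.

0.7467

Exact integral: ∫_1^3 v(s) ds ≈ 10.666667.
L_5 = 9.92.
Error ≈ 10.666667 − 9.92 ≈ 0.7467.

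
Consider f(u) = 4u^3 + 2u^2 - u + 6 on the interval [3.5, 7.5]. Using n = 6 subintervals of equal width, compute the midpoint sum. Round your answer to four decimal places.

Δu = (7.5 − 3.5)/6 = 2/3.
Midpoints: 23/6, 4.5, 31/6, 35/6, 6.5, 43/6.
f(23/6) = 13871/54, f(4.5) = 406.5, f(31/6) = 32719/54, f(35/6) = 46559/54, f(6.5) = 1182.5, f(43/6) = 84991/54.
Sum = Δu · [f(23/6) + f(4.5) + f(31/6) + ...].
Sum ≈ 3258.5926.

3258.5926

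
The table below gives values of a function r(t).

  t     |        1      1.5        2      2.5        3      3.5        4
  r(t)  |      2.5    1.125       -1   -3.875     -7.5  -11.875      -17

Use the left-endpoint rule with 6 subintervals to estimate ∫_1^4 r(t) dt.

Δt = 0.5.
Sum = 0.5·[2.5 + 1.125 + (-1) + (-3.875) + (-7.5) + (-11.875)] = -10.3125.

-10.3125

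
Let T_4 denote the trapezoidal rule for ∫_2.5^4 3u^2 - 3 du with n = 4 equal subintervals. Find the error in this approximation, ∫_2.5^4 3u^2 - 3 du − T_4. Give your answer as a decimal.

Exact integral: ∫_2.5^4 f(u) du = 43.875.
T_4 = 43.98046875.
Error = 43.875 − 43.98046875 = -0.10546875.

-0.10546875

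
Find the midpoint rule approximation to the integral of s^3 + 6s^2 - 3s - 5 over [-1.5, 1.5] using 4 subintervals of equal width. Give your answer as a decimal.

-2.34375

Δs = (1.5 − (-1.5))/4 = 0.75.
Midpoints: -1.125, -0.375, 0.375, 1.125.
f(-1.125) = 2327/512, f(-0.375) = -1579/512, f(0.375) = -2677/512, f(1.125) = 329/512.
Sum = Δs · [f(-1.125) + f(-0.375) + f(0.375) + f(1.125)].
Sum = -2.34375.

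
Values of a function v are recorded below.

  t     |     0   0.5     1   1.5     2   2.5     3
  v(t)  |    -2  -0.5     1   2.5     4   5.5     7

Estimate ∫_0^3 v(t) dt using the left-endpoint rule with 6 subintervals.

Δt = 0.5.
Sum = 0.5·[(-2) + (-0.5) + 1 + 2.5 + 4 + 5.5] = 5.25.

5.25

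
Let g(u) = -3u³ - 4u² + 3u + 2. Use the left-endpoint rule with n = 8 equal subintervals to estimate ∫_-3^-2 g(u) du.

Δu = (-2 − (-3))/8 = 0.125.
Left endpoints: -3, -2.875, -2.75, -2.625, -2.5, -2.375, -2.25, -2.125.
g(-3) = 38, g(-2.875) = 16181/512, g(-2.75) = 25.890625, g(-2.625) = 10663/512, g(-2.5) = 16.375, g(-2.375) = 6401/512, g(-2.25) = 9.171875, g(-2.125) = 3251/512.
Sum = Δu · [g(-3) + g(-2.875) + g(-2.75) + ...].
Sum = 20.08984375.

20.08984375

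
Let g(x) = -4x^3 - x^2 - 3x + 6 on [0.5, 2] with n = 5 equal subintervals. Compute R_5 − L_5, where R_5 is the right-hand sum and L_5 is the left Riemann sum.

-11.925

R_5 = -21.51.
L_5 = -9.585.
R_5 − L_5 = -11.925.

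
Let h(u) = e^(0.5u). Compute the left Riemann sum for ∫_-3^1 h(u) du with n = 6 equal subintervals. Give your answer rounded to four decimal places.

Δu = (1 − (-3))/6 = 2/3.
Left endpoints: -3, -7/3, -5/3, -1, -1/3, 1/3.
h(-3) ≈ 0.2231, h(-7/3) ≈ 0.3114, h(-5/3) ≈ 0.4346, h(-1) ≈ 0.6065, h(-1/3) ≈ 0.8465, h(1/3) ≈ 1.1814.
Sum = Δu · [h(-3) + h(-7/3) + h(-5/3) + ...].
Sum ≈ 2.4023.

2.4023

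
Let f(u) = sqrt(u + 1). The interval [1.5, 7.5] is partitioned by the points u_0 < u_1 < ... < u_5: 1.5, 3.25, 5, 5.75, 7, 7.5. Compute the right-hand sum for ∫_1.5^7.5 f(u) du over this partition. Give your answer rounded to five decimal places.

14.83615

Subinterval widths: 1.75, 1.75, 0.75, 1.25, 0.5.
Right endpoints: 3.25, 5, 5.75, 7, 7.5.
f(3.25) ≈ 2.06155, f(5) ≈ 2.44949, f(5.75) ≈ 2.59808, f(7) ≈ 2.82843, f(7.5) ≈ 2.91548.
Sum = Σ Δu_i · f(u_i).
Sum ≈ 14.83615.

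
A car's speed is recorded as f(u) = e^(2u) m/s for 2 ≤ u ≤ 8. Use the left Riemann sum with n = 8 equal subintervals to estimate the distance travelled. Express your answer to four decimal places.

Δu = (8 − 2)/8 = 0.75.
Left endpoints: 2, 2.75, 3.5, 4.25, 5, 5.75, 6.5, 7.25.
f(2) ≈ 54.5982, f(2.75) ≈ 244.6919, f(3.5) ≈ 1096.6332, f(4.25) ≈ 4914.7688, f(5) ≈ 22026.4658, f(5.75) ≈ 98715.7710, f(6.5) ≈ 442413.3920, f(7.25) ≈ 1982759.2635.
Sum = Δu · [f(2) + f(2.75) + f(3.5) + ...].
Sum ≈ 1914169.1883.

1914169.1883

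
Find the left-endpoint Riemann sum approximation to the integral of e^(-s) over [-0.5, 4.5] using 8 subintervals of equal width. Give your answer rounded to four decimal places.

Δs = (4.5 − (-0.5))/8 = 0.625.
Left endpoints: -0.5, 0.125, 0.75, 1.375, 2, 2.625, 3.25, 3.875.
f(-0.5) ≈ 1.6487, f(0.125) ≈ 0.8825, f(0.75) ≈ 0.4724, f(1.375) ≈ 0.2528, f(2) ≈ 0.1353, f(2.625) ≈ 0.0724, f(3.25) ≈ 0.0388, f(3.875) ≈ 0.0208.
Sum = Δs · [f(-0.5) + f(0.125) + f(0.75) + ...].
Sum ≈ 2.2023.

2.2023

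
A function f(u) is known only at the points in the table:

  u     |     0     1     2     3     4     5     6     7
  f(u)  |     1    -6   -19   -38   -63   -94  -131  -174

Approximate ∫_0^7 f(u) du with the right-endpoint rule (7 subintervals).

-525

Δu = 1.
Sum = 1·[(-6) + (-19) + (-38) + (-63) + (-94) + (-131) + (-174)] = -525.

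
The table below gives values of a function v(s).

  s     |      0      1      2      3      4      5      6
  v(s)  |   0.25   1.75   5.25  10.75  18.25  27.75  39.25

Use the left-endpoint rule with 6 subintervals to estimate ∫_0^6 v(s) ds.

64

Δs = 1.
Sum = 1·[0.25 + 1.75 + 5.25 + 10.75 + 18.25 + 27.75] = 64.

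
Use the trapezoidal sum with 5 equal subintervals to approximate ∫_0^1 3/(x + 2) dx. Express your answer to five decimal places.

Δx = (1 − 0)/5 = 0.2.
f(0) = 1.5, f(0.2) = 15/11, f(0.4) = 1.25, f(0.6) = 15/13, f(0.8) = 15/14, f(1) = 1.
T_5 = (Δx/2)·[f(x_0) + 2f(x_1) + ... + 2f(x_{4}) + f(x_5)].
Sum ≈ 1.21778.

1.21778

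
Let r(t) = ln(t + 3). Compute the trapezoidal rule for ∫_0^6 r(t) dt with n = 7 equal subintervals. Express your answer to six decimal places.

10.465631

Δt = (6 − 0)/7 = 6/7.
r(0) ≈ 1.098612, r(6/7) ≈ 1.349927, r(12/7) ≈ 1.550597, r(18/7) ≈ 1.717651, r(24/7) ≈ 1.860752, r(30/7) ≈ 1.985915, r(36/7) ≈ 2.097141, r(6) ≈ 2.197225.
T_7 = (Δt/2)·[r(t_0) + 2r(t_1) + ... + 2r(t_{6}) + r(t_7)].
Sum ≈ 10.465631.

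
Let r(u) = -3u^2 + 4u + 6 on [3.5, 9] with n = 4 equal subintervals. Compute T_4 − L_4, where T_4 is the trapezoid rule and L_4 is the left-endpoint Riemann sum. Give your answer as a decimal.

-126.671875

T_4 = -520.82421875.
L_4 = -394.15234375.
T_4 − L_4 = -126.671875.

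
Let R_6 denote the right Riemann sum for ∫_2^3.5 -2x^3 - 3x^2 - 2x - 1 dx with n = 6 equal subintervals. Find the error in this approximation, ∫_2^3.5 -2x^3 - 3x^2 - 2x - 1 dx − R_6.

Exact integral: ∫_2^3.5 f(x) dx = -111.65625.
R_6 = -124.1484375.
Error = -111.65625 − (-124.1484375) = 12.4921875.

12.4921875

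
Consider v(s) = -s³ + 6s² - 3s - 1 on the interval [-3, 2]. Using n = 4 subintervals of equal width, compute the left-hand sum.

Δs = (2 − (-3))/4 = 1.25.
Left endpoints: -3, -1.75, -0.5, 0.75.
v(-3) = 89, v(-1.75) = 27.984375, v(-0.5) = 2.125, v(0.75) = -0.296875.
Sum = Δs · [v(-3) + v(-1.75) + v(-0.5) + v(0.75)].
Sum = 148.515625.

148.515625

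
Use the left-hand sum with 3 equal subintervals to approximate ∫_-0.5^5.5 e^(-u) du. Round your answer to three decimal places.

3.804

Δu = (5.5 − (-0.5))/3 = 2.
Left endpoints: -0.5, 1.5, 3.5.
f(-0.5) ≈ 1.649, f(1.5) ≈ 0.223, f(3.5) ≈ 0.030.
Sum = Δu · [f(-0.5) + f(1.5) + f(3.5)].
Sum ≈ 3.804.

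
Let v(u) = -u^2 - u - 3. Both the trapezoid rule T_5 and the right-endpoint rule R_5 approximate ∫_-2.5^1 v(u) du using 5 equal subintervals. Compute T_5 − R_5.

T_5 = -13.7025.
R_5 = -13.09.
T_5 − R_5 = -0.6125.

-0.6125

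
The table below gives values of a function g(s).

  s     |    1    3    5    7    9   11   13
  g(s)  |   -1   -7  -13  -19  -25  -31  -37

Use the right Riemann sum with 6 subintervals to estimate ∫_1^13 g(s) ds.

-264

Δs = 2.
Sum = 2·[(-7) + (-13) + (-19) + (-25) + (-31) + (-37)] = -264.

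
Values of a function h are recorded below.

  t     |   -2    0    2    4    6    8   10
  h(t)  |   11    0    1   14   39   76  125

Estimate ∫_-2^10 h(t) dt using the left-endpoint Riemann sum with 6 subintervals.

282

Δt = 2.
Sum = 2·[11 + 0 + 1 + 14 + 39 + 76] = 282.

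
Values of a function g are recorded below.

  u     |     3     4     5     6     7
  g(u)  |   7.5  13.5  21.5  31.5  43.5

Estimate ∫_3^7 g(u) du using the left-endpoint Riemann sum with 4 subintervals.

Δu = 1.
Sum = 1·[7.5 + 13.5 + 21.5 + 31.5] = 74.

74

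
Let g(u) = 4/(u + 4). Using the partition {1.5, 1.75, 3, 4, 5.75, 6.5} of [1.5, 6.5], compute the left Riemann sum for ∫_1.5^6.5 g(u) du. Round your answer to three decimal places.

Subinterval widths: 0.25, 1.25, 1, 1.75, 0.75.
Left endpoints: 1.5, 1.75, 3, 4, 5.75.
g(1.5) = 8/11, g(1.75) = 16/23, g(3) = 4/7, g(4) = 0.5, g(5.75) = 16/39.
Sum = Σ Δu_i · g(u_i).
Sum ≈ 2.806.

2.806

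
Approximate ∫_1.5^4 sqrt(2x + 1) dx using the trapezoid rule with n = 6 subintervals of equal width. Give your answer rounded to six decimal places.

Δx = (4 − 1.5)/6 = 5/12.
f(1.5) ≈ 2.000000, f(23/12) ≈ 2.198484, f(7/3) ≈ 2.380476, f(2.75) ≈ 2.549510, f(19/6) ≈ 2.708013, f(43/12) ≈ 2.857738, f(4) ≈ 3.000000.
T_6 = (Δx/2)·[f(x_0) + 2f(x_1) + ... + 2f(x_{5}) + f(x_6)].
Sum ≈ 6.330925.

6.330925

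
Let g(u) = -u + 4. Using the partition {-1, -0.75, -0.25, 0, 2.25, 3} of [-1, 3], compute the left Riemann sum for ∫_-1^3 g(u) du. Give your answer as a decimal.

Subinterval widths: 0.25, 0.5, 0.25, 2.25, 0.75.
Left endpoints: -1, -0.75, -0.25, 0, 2.25.
g(-1) = 5, g(-0.75) = 4.75, g(-0.25) = 4.25, g(0) = 4, g(2.25) = 1.75.
Sum = Σ Δu_i · g(u_i).
Sum = 15.

15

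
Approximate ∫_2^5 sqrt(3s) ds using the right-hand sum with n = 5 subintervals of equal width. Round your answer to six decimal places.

10.064272

Δs = (5 − 2)/5 = 0.6.
Right endpoints: 2.6, 3.2, 3.8, 4.4, 5.
f(2.6) ≈ 2.792848, f(3.2) ≈ 3.098387, f(3.8) ≈ 3.376389, f(4.4) ≈ 3.633180, f(5) ≈ 3.872983.
Sum = Δs · [f(2.6) + f(3.2) + f(3.8) + f(4.4) + f(5)].
Sum ≈ 10.064272.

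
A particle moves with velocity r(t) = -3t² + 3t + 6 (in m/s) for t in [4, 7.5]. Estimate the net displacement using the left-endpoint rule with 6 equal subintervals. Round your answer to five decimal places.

-244.93924

Δt = (7.5 − 4)/6 = 7/12.
Left endpoints: 4, 55/12, 31/6, 5.75, 19/3, 83/12.
r(4) = -30, r(55/12) = -2077/48, r(31/6) = -703/12, r(5.75) = -75.9375, r(19/3) = -286/3, r(83/12) = -5605/48.
Sum = Δt · [r(4) + r(55/12) + r(31/6) + ...].
Sum ≈ -244.93924.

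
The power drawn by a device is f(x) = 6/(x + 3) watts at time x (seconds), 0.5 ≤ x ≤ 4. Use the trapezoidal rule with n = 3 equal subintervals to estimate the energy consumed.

Δx = (4 − 0.5)/3 = 7/6.
f(0.5) = 12/7, f(5/3) = 9/7, f(17/6) = 36/35, f(4) = 6/7.
T_3 = (Δx/2)·[f(x_0) + 2f(x_1) + 2f(x_2) + f(x_3)].
Sum = 4.2.

4.2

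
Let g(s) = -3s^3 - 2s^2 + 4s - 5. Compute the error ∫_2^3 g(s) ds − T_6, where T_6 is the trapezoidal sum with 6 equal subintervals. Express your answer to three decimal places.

0.113

Exact integral: ∫_2^3 g(s) ds ≈ -56.41667.
T_6 ≈ -56.53009.
Error ≈ -56.41667 − (-56.53009) ≈ 0.113.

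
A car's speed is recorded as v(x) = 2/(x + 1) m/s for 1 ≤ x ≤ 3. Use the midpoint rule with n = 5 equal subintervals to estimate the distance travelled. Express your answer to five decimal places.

Δx = (3 − 1)/5 = 0.4.
Midpoints: 1.2, 1.6, 2, 2.4, 2.8.
v(1.2) = 10/11, v(1.6) = 10/13, v(2) = 2/3, v(2.4) = 10/17, v(2.8) = 10/19.
Sum = Δx · [v(1.2) + v(1.6) + v(2) + v(2.4) + v(2.8)].
Sum ≈ 1.38382.

1.38382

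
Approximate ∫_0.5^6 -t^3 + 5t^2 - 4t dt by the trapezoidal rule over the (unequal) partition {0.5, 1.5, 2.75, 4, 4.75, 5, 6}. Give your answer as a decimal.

-39.98828125

Subinterval widths: 1, 1.25, 1.25, 0.75, 0.25, 1.
f(0.5) = -0.875, f(1.5) = 1.875, f(2.75) = 6.015625, f(4) = 0, f(4.75) = -13.359375, f(5) = -20, f(6) = -60.
On each subinterval the trapezoid contributes (Δt_i/2)·[f(t_{i-1}) + f(t_i)].
Sum = -39.98828125.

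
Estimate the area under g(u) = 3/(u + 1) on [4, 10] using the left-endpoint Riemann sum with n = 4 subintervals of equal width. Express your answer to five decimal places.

2.62849

Δu = (10 − 4)/4 = 1.5.
Left endpoints: 4, 5.5, 7, 8.5.
g(4) = 0.6, g(5.5) = 6/13, g(7) = 0.375, g(8.5) = 6/19.
Sum = Δu · [g(4) + g(5.5) + g(7) + g(8.5)].
Sum ≈ 2.62849.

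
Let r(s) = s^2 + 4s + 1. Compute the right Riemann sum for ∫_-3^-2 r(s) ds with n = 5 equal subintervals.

Δs = (-2 − (-3))/5 = 0.2.
Right endpoints: -2.8, -2.6, -2.4, -2.2, -2.
r(-2.8) = -2.36, r(-2.6) = -2.64, r(-2.4) = -2.84, r(-2.2) = -2.96, r(-2) = -3.
Sum = Δs · [r(-2.8) + r(-2.6) + r(-2.4) + r(-2.2) + r(-2)].
Sum = -2.76.

-2.76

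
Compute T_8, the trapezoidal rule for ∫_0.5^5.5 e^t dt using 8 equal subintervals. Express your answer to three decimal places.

250.904

Δt = (5.5 − 0.5)/8 = 0.625.
f(0.5) ≈ 1.649, f(1.125) ≈ 3.080, f(1.75) ≈ 5.755, f(2.375) ≈ 10.751, f(3) ≈ 20.086, f(3.625) ≈ 37.525, f(4.25) ≈ 70.105, f(4.875) ≈ 130.974, f(5.5) ≈ 244.692.
T_8 = (Δt/2)·[f(t_0) + 2f(t_1) + ... + 2f(t_{7}) + f(t_8)].
Sum ≈ 250.904.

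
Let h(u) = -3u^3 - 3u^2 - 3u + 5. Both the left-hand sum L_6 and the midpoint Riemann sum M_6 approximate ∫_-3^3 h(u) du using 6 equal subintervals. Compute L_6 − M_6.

85.5

L_6 = 63.
M_6 = -22.5.
L_6 − M_6 = 85.5.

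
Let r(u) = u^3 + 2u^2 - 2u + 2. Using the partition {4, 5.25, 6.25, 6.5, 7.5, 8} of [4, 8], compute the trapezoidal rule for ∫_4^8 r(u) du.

Subinterval widths: 1.25, 1, 0.25, 1, 0.5.
r(4) = 90, r(5.25) = 191.328125, r(6.25) = 311.765625, r(6.5) = 348.125, r(7.5) = 521.375, r(8) = 626.
On each subinterval the trapezoid contributes (Δu_i/2)·[r(u_{i-1}) + r(u_i)].
Sum = 1231.45703125.

1231.45703125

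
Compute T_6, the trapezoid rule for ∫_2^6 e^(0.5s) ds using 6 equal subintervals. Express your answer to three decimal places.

Δs = (6 − 2)/6 = 2/3.
f(2) ≈ 2.718, f(8/3) ≈ 3.794, f(10/3) ≈ 5.294, f(4) ≈ 7.389, f(14/3) ≈ 10.312, f(16/3) ≈ 14.392, f(6) ≈ 20.086.
T_6 = (Δs/2)·[f(s_0) + 2f(s_1) + ... + 2f(s_{5}) + f(s_6)].
Sum ≈ 35.056.

35.056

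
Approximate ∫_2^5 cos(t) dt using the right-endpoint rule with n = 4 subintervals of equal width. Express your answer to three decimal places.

Δt = (5 − 2)/4 = 0.75.
Right endpoints: 2.75, 3.5, 4.25, 5.
f(2.75) ≈ -0.924, f(3.5) ≈ -0.936, f(4.25) ≈ -0.446, f(5) ≈ 0.284.
Sum = Δt · [f(2.75) + f(3.5) + f(4.25) + f(5)].
Sum ≈ -1.517.

-1.517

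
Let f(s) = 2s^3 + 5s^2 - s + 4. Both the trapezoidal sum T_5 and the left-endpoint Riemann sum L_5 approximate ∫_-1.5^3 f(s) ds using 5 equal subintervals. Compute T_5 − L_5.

40.5

T_5 = 108.99.
L_5 = 68.49.
T_5 − L_5 = 40.5.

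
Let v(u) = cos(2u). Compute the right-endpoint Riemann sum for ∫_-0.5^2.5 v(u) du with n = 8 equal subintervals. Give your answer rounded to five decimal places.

Δu = (2.5 − (-0.5))/8 = 0.375.
Right endpoints: -0.125, 0.25, 0.625, 1, 1.375, 1.75, 2.125, 2.5.
v(-0.125) ≈ 0.96891, v(0.25) ≈ 0.87758, v(0.625) ≈ 0.31532, v(1) ≈ -0.41615, v(1.375) ≈ -0.92430, v(1.75) ≈ -0.93646, v(2.125) ≈ -0.44609, v(2.5) ≈ 0.28366.
Sum = Δu · [v(-0.125) + v(0.25) + v(0.625) + ...].
Sum ≈ -0.10407.

-0.10407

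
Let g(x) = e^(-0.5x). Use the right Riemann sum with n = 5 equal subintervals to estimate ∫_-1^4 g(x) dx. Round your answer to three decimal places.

2.333

Δx = (4 − (-1))/5 = 1.
Right endpoints: 0, 1, 2, 3, 4.
g(0) ≈ 1.000, g(1) ≈ 0.607, g(2) ≈ 0.368, g(3) ≈ 0.223, g(4) ≈ 0.135.
Sum = Δx · [g(0) + g(1) + g(2) + g(3) + g(4)].
Sum ≈ 2.333.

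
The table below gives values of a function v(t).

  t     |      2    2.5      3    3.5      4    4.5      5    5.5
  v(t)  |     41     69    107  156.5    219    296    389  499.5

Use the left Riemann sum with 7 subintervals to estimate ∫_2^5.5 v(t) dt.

638.75

Δt = 0.5.
Sum = 0.5·[41 + 69 + 107 + 156.5 + 219 + 296 + 389] = 638.75.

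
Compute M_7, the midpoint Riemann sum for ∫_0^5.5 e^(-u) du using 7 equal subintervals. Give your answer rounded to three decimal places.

0.971

Δu = (5.5 − 0)/7 = 11/14.
Midpoints: 11/28, 33/28, 55/28, 2.75, 99/28, 121/28, 143/28.
f(11/28) ≈ 0.675, f(33/28) ≈ 0.308, f(55/28) ≈ 0.140, f(2.75) ≈ 0.064, f(99/28) ≈ 0.029, f(121/28) ≈ 0.013, f(143/28) ≈ 0.006.
Sum = Δu · [f(11/28) + f(33/28) + f(55/28) + ...].
Sum ≈ 0.971.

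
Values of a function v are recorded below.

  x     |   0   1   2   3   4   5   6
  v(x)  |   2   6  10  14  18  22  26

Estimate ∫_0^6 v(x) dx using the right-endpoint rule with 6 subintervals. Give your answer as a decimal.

96

Δx = 1.
Sum = 1·[6 + 10 + 14 + 18 + 22 + 26] = 96.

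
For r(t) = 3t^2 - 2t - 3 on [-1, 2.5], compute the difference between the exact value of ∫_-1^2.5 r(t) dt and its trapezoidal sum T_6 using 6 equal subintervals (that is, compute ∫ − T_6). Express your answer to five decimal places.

Exact integral: ∫_-1^2.5 r(t) dt = 0.875.
T_6 ≈ 1.4704861.
Error ≈ 0.875 − 1.4704861 ≈ -0.59549.

-0.59549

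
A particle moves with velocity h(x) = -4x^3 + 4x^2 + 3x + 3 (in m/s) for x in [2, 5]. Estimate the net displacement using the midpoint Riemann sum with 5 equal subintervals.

-409.08

Δx = (5 − 2)/5 = 0.6.
Midpoints: 2.3, 2.9, 3.5, 4.1, 4.7.
h(2.3) = -17.608, h(2.9) = -52.216, h(3.5) = -109, h(4.1) = -193.144, h(4.7) = -309.832.
Sum = Δx · [h(2.3) + h(2.9) + h(3.5) + h(4.1) + h(4.7)].
Sum = -409.08.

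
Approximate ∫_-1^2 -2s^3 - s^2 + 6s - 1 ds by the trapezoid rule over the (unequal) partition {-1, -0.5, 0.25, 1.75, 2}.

-8.4140625

Subinterval widths: 0.5, 0.75, 1.5, 0.25.
f(-1) = -6, f(-0.5) = -4, f(0.25) = 0.40625, f(1.75) = -4.28125, f(2) = -9.
On each subinterval the trapezoid contributes (Δs_i/2)·[f(s_{i-1}) + f(s_i)].
Sum = -8.4140625.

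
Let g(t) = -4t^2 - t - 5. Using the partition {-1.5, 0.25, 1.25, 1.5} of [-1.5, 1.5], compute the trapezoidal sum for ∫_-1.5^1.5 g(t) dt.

-28.25

Subinterval widths: 1.75, 1, 0.25.
g(-1.5) = -12.5, g(0.25) = -5.5, g(1.25) = -12.5, g(1.5) = -15.5.
On each subinterval the trapezoid contributes (Δt_i/2)·[g(t_{i-1}) + g(t_i)].
Sum = -28.25.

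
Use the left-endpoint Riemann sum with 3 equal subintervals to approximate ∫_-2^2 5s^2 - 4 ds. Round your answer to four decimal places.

16.5926

Δs = (2 − (-2))/3 = 4/3.
Left endpoints: -2, -2/3, 2/3.
f(-2) = 16, f(-2/3) = -16/9, f(2/3) = -16/9.
Sum = Δs · [f(-2) + f(-2/3) + f(2/3)].
Sum ≈ 16.5926.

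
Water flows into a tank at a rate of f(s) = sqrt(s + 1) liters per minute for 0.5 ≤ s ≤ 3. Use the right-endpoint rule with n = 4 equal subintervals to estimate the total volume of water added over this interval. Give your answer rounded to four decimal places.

4.3457

Δs = (3 − 0.5)/4 = 0.625.
Right endpoints: 1.125, 1.75, 2.375, 3.
f(1.125) ≈ 1.4577, f(1.75) ≈ 1.6583, f(2.375) ≈ 1.8371, f(3) ≈ 2.0000.
Sum = Δs · [f(1.125) + f(1.75) + f(2.375) + f(3)].
Sum ≈ 4.3457.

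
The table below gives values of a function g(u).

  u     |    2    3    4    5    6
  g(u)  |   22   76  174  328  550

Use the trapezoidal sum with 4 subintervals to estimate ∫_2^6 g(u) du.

Δu = 1.
T_4 = (1/2)·[22 + 2·76 + 2·174 + 2·328 + 550] = 864.

864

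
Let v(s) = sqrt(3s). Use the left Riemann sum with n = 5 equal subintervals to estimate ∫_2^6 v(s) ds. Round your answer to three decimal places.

12.974

Δs = (6 − 2)/5 = 0.8.
Left endpoints: 2, 2.8, 3.6, 4.4, 5.2.
v(2) ≈ 2.449, v(2.8) ≈ 2.898, v(3.6) ≈ 3.286, v(4.4) ≈ 3.633, v(5.2) ≈ 3.950.
Sum = Δs · [v(2) + v(2.8) + v(3.6) + v(4.4) + v(5.2)].
Sum ≈ 12.974.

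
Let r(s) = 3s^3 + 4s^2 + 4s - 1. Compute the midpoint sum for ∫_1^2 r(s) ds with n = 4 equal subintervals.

Δs = (2 − 1)/4 = 0.25.
Midpoints: 1.125, 1.375, 1.625, 1.875.
r(1.125) = 6571/512, r(1.375) = 10169/512, r(1.625) = 14815/512, r(1.875) = 20653/512.
Sum = Δs · [r(1.125) + r(1.375) + r(1.625) + r(1.875)].
Sum = 25.4921875.

25.4921875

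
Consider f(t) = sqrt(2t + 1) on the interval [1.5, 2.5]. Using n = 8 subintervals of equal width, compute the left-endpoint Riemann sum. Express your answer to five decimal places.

2.20410

Δt = (2.5 − 1.5)/8 = 0.125.
Left endpoints: 1.5, 1.625, 1.75, 1.875, 2, 2.125, 2.25, 2.375.
f(1.5) ≈ 2.00000, f(1.625) ≈ 2.06155, f(1.75) ≈ 2.12132, f(1.875) ≈ 2.17945, f(2) ≈ 2.23607, f(2.125) ≈ 2.29129, f(2.25) ≈ 2.34521, f(2.375) ≈ 2.39792.
Sum = Δt · [f(1.5) + f(1.625) + f(1.75) + ...].
Sum ≈ 2.20410.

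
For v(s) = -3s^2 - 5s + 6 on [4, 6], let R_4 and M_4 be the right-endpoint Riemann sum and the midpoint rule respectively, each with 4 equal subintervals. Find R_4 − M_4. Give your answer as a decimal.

-17.875

R_4 = -207.75.
M_4 = -189.875.
R_4 − M_4 = -17.875.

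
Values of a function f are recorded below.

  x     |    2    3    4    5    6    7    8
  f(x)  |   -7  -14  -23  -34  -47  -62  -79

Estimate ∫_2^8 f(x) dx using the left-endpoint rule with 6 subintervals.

Δx = 1.
Sum = 1·[(-7) + (-14) + (-23) + (-34) + (-47) + (-62)] = -187.

-187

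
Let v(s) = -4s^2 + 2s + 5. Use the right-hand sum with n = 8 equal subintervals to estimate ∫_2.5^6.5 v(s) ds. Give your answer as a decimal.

Δs = (6.5 − 2.5)/8 = 0.5.
Right endpoints: 3, 3.5, 4, 4.5, 5, 5.5, 6, 6.5.
v(3) = -25, v(3.5) = -37, v(4) = -51, v(4.5) = -67, v(5) = -85, v(5.5) = -105, v(6) = -127, v(6.5) = -151.
Sum = Δs · [v(3) + v(3.5) + v(4) + ...].
Sum = -324.

-324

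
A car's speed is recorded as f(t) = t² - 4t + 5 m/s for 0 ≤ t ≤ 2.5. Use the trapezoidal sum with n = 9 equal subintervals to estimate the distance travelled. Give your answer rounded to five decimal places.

Δt = (2.5 − 0)/9 = 5/18.
f(0) = 5, f(5/18) = 1285/324, f(5/9) = 250/81, f(5/6) = 85/36, f(10/9) = 145/81, f(25/18) = 445/324, f(5/3) = 10/9, f(35/18) = 325/324, f(20/9) = 85/81, f(2.5) = 1.25.
T_9 = (Δt/2)·[f(t_0) + 2f(t_1) + ... + 2f(t_{8}) + f(t_9)].
Sum ≈ 5.24048.

5.24048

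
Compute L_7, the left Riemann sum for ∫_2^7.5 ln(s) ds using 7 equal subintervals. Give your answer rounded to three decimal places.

Δs = (7.5 − 2)/7 = 11/14.
Left endpoints: 2, 39/14, 25/7, 61/14, 36/7, 83/14, 47/7.
f(2) ≈ 0.693, f(39/14) ≈ 1.025, f(25/7) ≈ 1.273, f(61/14) ≈ 1.472, f(36/7) ≈ 1.638, f(83/14) ≈ 1.780, f(47/7) ≈ 1.904.
Sum = Δs · [f(2) + f(39/14) + f(25/7) + ...].
Sum ≈ 7.687.

7.687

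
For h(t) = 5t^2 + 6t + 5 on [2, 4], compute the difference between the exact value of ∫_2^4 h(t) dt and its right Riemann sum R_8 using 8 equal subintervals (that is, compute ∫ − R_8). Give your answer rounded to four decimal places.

Exact integral: ∫_2^4 h(t) dt ≈ 139.333333.
R_8 = 148.4375.
Error ≈ 139.333333 − 148.4375 ≈ -9.1042.

-9.1042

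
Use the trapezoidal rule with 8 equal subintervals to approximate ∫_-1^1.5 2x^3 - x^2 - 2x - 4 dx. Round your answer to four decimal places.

-10.6567

Δx = (1.5 − (-1))/8 = 0.3125.
f(-1) = -5, f(-0.6875) = -7675/2048, f(-0.375) = -3.49609375, f(-0.0625) = -7945/2048, f(0.25) = -4.53125, f(0.5625) = -10415/2048, f(0.875) = -5.17578125, f(1.1875) = -9085/2048, f(1.5) = -2.5.
T_8 = (Δx/2)·[f(x_0) + 2f(x_1) + ... + 2f(x_{7}) + f(x_8)].
Sum ≈ -10.6567.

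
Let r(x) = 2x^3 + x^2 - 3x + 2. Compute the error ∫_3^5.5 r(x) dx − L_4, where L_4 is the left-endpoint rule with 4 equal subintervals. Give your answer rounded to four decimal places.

Exact integral: ∫_3^5.5 r(x) dx ≈ 436.614583.
L_4 ≈ 349.521484.
Error ≈ 436.614583 − 349.521484 ≈ 87.0931.

87.0931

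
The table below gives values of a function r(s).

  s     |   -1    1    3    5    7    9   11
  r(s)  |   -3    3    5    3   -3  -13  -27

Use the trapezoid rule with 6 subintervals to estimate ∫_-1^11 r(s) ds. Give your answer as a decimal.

Δs = 2.
T_6 = (2/2)·[(-3) + 2·3 + 2·5 + 2·3 + 2·(-3) + 2·(-13) + (-27)] = -40.

-40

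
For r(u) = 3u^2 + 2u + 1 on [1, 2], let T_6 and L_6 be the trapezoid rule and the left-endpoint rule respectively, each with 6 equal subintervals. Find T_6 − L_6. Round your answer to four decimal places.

0.9167

T_6 ≈ 11.013889.
L_6 ≈ 10.097222.
T_6 − L_6 ≈ 0.9167.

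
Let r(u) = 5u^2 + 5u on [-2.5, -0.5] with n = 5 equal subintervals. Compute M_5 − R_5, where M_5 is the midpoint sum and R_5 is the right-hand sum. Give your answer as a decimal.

3.6

M_5 = 10.7.
R_5 = 7.1.
M_5 − R_5 = 3.6.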